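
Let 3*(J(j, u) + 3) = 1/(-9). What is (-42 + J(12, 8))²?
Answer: 1478656/729 ≈ 2028.3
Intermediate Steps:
J(j, u) = -82/27 (J(j, u) = -3 + (⅓)/(-9) = -3 + (⅓)*(-⅑) = -3 - 1/27 = -82/27)
(-42 + J(12, 8))² = (-42 - 82/27)² = (-1216/27)² = 1478656/729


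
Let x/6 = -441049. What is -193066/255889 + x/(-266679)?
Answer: 358962064/39151017 ≈ 9.1687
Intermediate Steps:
x = -2646294 (x = 6*(-441049) = -2646294)
-193066/255889 + x/(-266679) = -193066/255889 - 2646294/(-266679) = -193066*1/255889 - 2646294*(-1/266679) = -193066/255889 + 126014/12699 = 358962064/39151017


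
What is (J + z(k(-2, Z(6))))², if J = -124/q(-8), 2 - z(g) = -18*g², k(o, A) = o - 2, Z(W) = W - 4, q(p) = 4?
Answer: 67081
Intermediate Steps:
Z(W) = -4 + W
k(o, A) = -2 + o
z(g) = 2 + 18*g² (z(g) = 2 - (-18)*g² = 2 + 18*g²)
J = -31 (J = -124/4 = -124*¼ = -31)
(J + z(k(-2, Z(6))))² = (-31 + (2 + 18*(-2 - 2)²))² = (-31 + (2 + 18*(-4)²))² = (-31 + (2 + 18*16))² = (-31 + (2 + 288))² = (-31 + 290)² = 259² = 67081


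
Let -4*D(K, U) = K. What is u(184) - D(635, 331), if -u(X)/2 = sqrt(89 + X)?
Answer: 635/4 - 2*sqrt(273) ≈ 125.70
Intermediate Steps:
u(X) = -2*sqrt(89 + X)
D(K, U) = -K/4
u(184) - D(635, 331) = -2*sqrt(89 + 184) - (-1)*635/4 = -2*sqrt(273) - 1*(-635/4) = -2*sqrt(273) + 635/4 = 635/4 - 2*sqrt(273)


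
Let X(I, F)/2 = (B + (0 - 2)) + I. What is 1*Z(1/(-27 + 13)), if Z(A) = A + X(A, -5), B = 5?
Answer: 81/14 ≈ 5.7857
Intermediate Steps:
X(I, F) = 6 + 2*I (X(I, F) = 2*((5 + (0 - 2)) + I) = 2*((5 - 2) + I) = 2*(3 + I) = 6 + 2*I)
Z(A) = 6 + 3*A (Z(A) = A + (6 + 2*A) = 6 + 3*A)
1*Z(1/(-27 + 13)) = 1*(6 + 3/(-27 + 13)) = 1*(6 + 3/(-14)) = 1*(6 + 3*(-1/14)) = 1*(6 - 3/14) = 1*(81/14) = 81/14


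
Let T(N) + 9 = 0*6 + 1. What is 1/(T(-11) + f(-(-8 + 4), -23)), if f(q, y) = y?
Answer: -1/31 ≈ -0.032258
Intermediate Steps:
T(N) = -8 (T(N) = -9 + (0*6 + 1) = -9 + (0 + 1) = -9 + 1 = -8)
1/(T(-11) + f(-(-8 + 4), -23)) = 1/(-8 - 23) = 1/(-31) = -1/31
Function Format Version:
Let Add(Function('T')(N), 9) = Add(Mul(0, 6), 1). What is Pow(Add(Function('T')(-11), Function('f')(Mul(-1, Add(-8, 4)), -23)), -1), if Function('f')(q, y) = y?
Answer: Rational(-1, 31) ≈ -0.032258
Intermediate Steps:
Function('T')(N) = -8 (Function('T')(N) = Add(-9, Add(Mul(0, 6), 1)) = Add(-9, Add(0, 1)) = Add(-9, 1) = -8)
Pow(Add(Function('T')(-11), Function('f')(Mul(-1, Add(-8, 4)), -23)), -1) = Pow(Add(-8, -23), -1) = Pow(-31, -1) = Rational(-1, 31)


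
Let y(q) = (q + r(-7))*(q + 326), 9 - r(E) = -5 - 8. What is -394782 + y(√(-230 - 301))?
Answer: -388141 + 1044*I*√59 ≈ -3.8814e+5 + 8019.1*I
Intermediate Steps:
r(E) = 22 (r(E) = 9 - (-5 - 8) = 9 - 1*(-13) = 9 + 13 = 22)
y(q) = (22 + q)*(326 + q) (y(q) = (q + 22)*(q + 326) = (22 + q)*(326 + q))
-394782 + y(√(-230 - 301)) = -394782 + (7172 + (√(-230 - 301))² + 348*√(-230 - 301)) = -394782 + (7172 + (√(-531))² + 348*√(-531)) = -394782 + (7172 + (3*I*√59)² + 348*(3*I*√59)) = -394782 + (7172 - 531 + 1044*I*√59) = -394782 + (6641 + 1044*I*√59) = -388141 + 1044*I*√59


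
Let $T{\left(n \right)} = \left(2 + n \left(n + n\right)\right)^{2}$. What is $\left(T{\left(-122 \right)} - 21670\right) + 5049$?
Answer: $886236279$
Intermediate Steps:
$T{\left(n \right)} = \left(2 + 2 n^{2}\right)^{2}$ ($T{\left(n \right)} = \left(2 + n 2 n\right)^{2} = \left(2 + 2 n^{2}\right)^{2}$)
$\left(T{\left(-122 \right)} - 21670\right) + 5049 = \left(4 \left(1 + \left(-122\right)^{2}\right)^{2} - 21670\right) + 5049 = \left(4 \left(1 + 14884\right)^{2} - 21670\right) + 5049 = \left(4 \cdot 14885^{2} - 21670\right) + 5049 = \left(4 \cdot 221563225 - 21670\right) + 5049 = \left(886252900 - 21670\right) + 5049 = 886231230 + 5049 = 886236279$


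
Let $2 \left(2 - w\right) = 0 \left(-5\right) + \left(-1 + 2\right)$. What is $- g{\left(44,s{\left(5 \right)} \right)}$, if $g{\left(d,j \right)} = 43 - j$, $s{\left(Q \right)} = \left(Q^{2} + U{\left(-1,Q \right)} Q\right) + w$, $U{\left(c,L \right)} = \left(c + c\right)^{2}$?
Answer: $\frac{7}{2} \approx 3.5$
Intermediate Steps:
$U{\left(c,L \right)} = 4 c^{2}$ ($U{\left(c,L \right)} = \left(2 c\right)^{2} = 4 c^{2}$)
$w = \frac{3}{2}$ ($w = 2 - \frac{0 \left(-5\right) + \left(-1 + 2\right)}{2} = 2 - \frac{0 + 1}{2} = 2 - \frac{1}{2} = \frac{3}{2} \approx 1.5$)
$s{\left(Q \right)} = \frac{3}{2} + Q^{2} + 4 Q$ ($s{\left(Q \right)} = \left(Q^{2} + 4 \left(-1\right)^{2} Q\right) + \frac{3}{2} = \left(Q^{2} + 4 \cdot 1 Q\right) + \frac{3}{2} = \left(Q^{2} + 4 Q\right) + \frac{3}{2} = \frac{3}{2} + Q^{2} + 4 Q$)
$- g{\left(44,s{\left(5 \right)} \right)} = - (43 - \left(\frac{3}{2} + 5^{2} + 4 \cdot 5\right)) = - (43 - \left(\frac{3}{2} + 25 + 20\right)) = - (43 - \frac{93}{2}) = \left(-1\right) \left(- \frac{7}{2}\right) = \frac{7}{2}$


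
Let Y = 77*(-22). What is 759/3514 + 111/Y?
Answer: 31989/212597 ≈ 0.15047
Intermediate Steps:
Y = -1694
759/3514 + 111/Y = 759/3514 + 111/(-1694) = 759*(1/3514) + 111*(-1/1694) = 759/3514 - 111/1694 = 31989/212597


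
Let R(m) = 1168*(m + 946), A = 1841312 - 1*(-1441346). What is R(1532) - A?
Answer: -388354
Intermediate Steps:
A = 3282658 (A = 1841312 + 1441346 = 3282658)
R(m) = 1104928 + 1168*m (R(m) = 1168*(946 + m) = 1104928 + 1168*m)
R(1532) - A = (1104928 + 1168*1532) - 1*3282658 = (1104928 + 1789376) - 3282658 = 2894304 - 3282658 = -388354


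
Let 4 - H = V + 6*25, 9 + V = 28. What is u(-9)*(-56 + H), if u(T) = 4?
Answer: -884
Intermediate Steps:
V = 19 (V = -9 + 28 = 19)
H = -165 (H = 4 - (19 + 6*25) = 4 - (19 + 150) = 4 - 1*169 = 4 - 169 = -165)
u(-9)*(-56 + H) = 4*(-56 - 165) = 4*(-221) = -884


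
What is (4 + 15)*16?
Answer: 304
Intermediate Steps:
(4 + 15)*16 = 19*16 = 304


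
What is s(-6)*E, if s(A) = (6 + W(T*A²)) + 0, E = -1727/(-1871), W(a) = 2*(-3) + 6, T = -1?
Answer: 10362/1871 ≈ 5.5382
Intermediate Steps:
W(a) = 0 (W(a) = -6 + 6 = 0)
E = 1727/1871 (E = -1727*(-1/1871) = 1727/1871 ≈ 0.92304)
s(A) = 6 (s(A) = (6 + 0) + 0 = 6 + 0 = 6)
s(-6)*E = 6*(1727/1871) = 10362/1871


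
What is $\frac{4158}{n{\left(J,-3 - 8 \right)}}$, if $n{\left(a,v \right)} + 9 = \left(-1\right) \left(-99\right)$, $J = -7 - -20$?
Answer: $\frac{231}{5} \approx 46.2$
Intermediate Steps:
$J = 13$ ($J = -7 + 20 = 13$)
$n{\left(a,v \right)} = 90$ ($n{\left(a,v \right)} = -9 - -99 = -9 + 99 = 90$)
$\frac{4158}{n{\left(J,-3 - 8 \right)}} = \frac{4158}{90} = 4158 \cdot \frac{1}{90} = \frac{231}{5}$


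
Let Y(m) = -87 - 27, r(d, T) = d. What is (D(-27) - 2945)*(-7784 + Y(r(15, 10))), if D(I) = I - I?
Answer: 23259610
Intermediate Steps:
D(I) = 0
Y(m) = -114
(D(-27) - 2945)*(-7784 + Y(r(15, 10))) = (0 - 2945)*(-7784 - 114) = -2945*(-7898) = 23259610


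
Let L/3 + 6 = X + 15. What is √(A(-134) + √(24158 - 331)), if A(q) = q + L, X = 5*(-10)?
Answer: √(-257 + √23827) ≈ 10.131*I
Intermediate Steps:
X = -50
L = -123 (L = -18 + 3*(-50 + 15) = -18 + 3*(-35) = -18 - 105 = -123)
A(q) = -123 + q (A(q) = q - 123 = -123 + q)
√(A(-134) + √(24158 - 331)) = √((-123 - 134) + √(24158 - 331)) = √(-257 + √23827)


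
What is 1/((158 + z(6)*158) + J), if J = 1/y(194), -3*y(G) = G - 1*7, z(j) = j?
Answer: 187/206819 ≈ 0.00090417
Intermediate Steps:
y(G) = 7/3 - G/3 (y(G) = -(G - 1*7)/3 = -(G - 7)/3 = -(-7 + G)/3 = 7/3 - G/3)
J = -3/187 (J = 1/(7/3 - 1/3*194) = 1/(7/3 - 194/3) = 1/(-187/3) = -3/187 ≈ -0.016043)
1/((158 + z(6)*158) + J) = 1/((158 + 6*158) - 3/187) = 1/((158 + 948) - 3/187) = 1/(1106 - 3/187) = 1/(206819/187) = 187/206819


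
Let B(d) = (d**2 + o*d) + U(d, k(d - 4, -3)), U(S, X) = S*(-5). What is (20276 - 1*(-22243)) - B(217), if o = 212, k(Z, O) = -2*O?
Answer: -49489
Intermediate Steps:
U(S, X) = -5*S
B(d) = d**2 + 207*d (B(d) = (d**2 + 212*d) - 5*d = d**2 + 207*d)
(20276 - 1*(-22243)) - B(217) = (20276 - 1*(-22243)) - 217*(207 + 217) = (20276 + 22243) - 217*424 = 42519 - 1*92008 = 42519 - 92008 = -49489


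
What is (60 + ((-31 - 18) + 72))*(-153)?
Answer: -12699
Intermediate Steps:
(60 + ((-31 - 18) + 72))*(-153) = (60 + (-49 + 72))*(-153) = (60 + 23)*(-153) = 83*(-153) = -12699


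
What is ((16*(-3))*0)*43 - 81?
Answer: -81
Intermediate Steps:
((16*(-3))*0)*43 - 81 = -48*0*43 - 81 = 0*43 - 81 = 0 - 81 = -81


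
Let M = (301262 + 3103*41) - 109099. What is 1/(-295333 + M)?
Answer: 1/24053 ≈ 4.1575e-5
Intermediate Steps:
M = 319386 (M = (301262 + 127223) - 109099 = 428485 - 109099 = 319386)
1/(-295333 + M) = 1/(-295333 + 319386) = 1/24053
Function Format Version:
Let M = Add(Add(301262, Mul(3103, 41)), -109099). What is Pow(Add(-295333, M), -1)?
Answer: Rational(1, 24053) ≈ 4.1575e-5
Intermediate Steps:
M = 319386 (M = Add(Add(301262, 127223), -109099) = Add(428485, -109099) = 319386)
Pow(Add(-295333, M), -1) = Pow(Add(-295333, 319386), -1) = Pow(24053, -1) = Rational(1, 24053)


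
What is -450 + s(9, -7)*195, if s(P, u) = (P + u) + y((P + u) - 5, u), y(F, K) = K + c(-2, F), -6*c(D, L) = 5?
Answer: -3175/2 ≈ -1587.5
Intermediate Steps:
c(D, L) = -⅚ (c(D, L) = -⅙*5 = -⅚)
y(F, K) = -⅚ + K (y(F, K) = K - ⅚ = -⅚ + K)
s(P, u) = -⅚ + P + 2*u (s(P, u) = (P + u) + (-⅚ + u) = -⅚ + P + 2*u)
-450 + s(9, -7)*195 = -450 + (-⅚ + 9 + 2*(-7))*195 = -450 + (-⅚ + 9 - 14)*195 = -450 - 35/6*195 = -450 - 2275/2 = -3175/2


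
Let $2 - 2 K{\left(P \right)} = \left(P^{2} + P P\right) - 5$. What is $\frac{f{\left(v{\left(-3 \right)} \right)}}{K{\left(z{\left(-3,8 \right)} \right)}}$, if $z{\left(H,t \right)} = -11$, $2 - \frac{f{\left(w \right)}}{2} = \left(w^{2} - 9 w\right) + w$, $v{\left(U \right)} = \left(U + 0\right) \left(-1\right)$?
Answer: $- \frac{68}{235} \approx -0.28936$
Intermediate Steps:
$v{\left(U \right)} = - U$ ($v{\left(U \right)} = U \left(-1\right) = - U$)
$f{\left(w \right)} = 4 - 2 w^{2} + 16 w$ ($f{\left(w \right)} = 4 - 2 \left(\left(w^{2} - 9 w\right) + w\right) = 4 - 2 \left(w^{2} - 8 w\right) = 4 - \left(- 16 w + 2 w^{2}\right) = 4 - 2 w^{2} + 16 w$)
$K{\left(P \right)} = \frac{7}{2} - P^{2}$ ($K{\left(P \right)} = 1 - \frac{\left(P^{2} + P P\right) - 5}{2} = 1 - \frac{\left(P^{2} + P^{2}\right) - 5}{2} = 1 - \frac{2 P^{2} - 5}{2} = 1 - \frac{-5 + 2 P^{2}}{2} = 1 - \left(- \frac{5}{2} + P^{2}\right) = \frac{7}{2} - P^{2}$)
$\frac{f{\left(v{\left(-3 \right)} \right)}}{K{\left(z{\left(-3,8 \right)} \right)}} = \frac{4 - 2 \left(\left(-1\right) \left(-3\right)\right)^{2} + 16 \left(\left(-1\right) \left(-3\right)\right)}{\frac{7}{2} - \left(-11\right)^{2}} = \frac{4 - 2 \cdot 3^{2} + 16 \cdot 3}{\frac{7}{2} - 121} = \frac{4 - 18 + 48}{\frac{7}{2} - 121} = \frac{4 - 18 + 48}{- \frac{235}{2}} = 34 \left(- \frac{2}{235}\right) = - \frac{68}{235}$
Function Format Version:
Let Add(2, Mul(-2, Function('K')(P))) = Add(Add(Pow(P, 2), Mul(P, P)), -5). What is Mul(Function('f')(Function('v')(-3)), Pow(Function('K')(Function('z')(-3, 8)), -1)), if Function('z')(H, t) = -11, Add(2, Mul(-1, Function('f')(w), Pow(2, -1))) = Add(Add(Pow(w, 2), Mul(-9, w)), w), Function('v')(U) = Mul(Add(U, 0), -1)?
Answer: Rational(-68, 235) ≈ -0.28936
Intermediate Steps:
Function('v')(U) = Mul(-1, U) (Function('v')(U) = Mul(U, -1) = Mul(-1, U))
Function('f')(w) = Add(4, Mul(-2, Pow(w, 2)), Mul(16, w)) (Function('f')(w) = Add(4, Mul(-2, Add(Add(Pow(w, 2), Mul(-9, w)), w))) = Add(4, Mul(-2, Add(Pow(w, 2), Mul(-8, w)))) = Add(4, Add(Mul(-2, Pow(w, 2)), Mul(16, w))) = Add(4, Mul(-2, Pow(w, 2)), Mul(16, w)))
Function('K')(P) = Add(Rational(7, 2), Mul(-1, Pow(P, 2))) (Function('K')(P) = Add(1, Mul(Rational(-1, 2), Add(Add(Pow(P, 2), Mul(P, P)), -5))) = Add(1, Mul(Rational(-1, 2), Add(Add(Pow(P, 2), Pow(P, 2)), -5))) = Add(1, Mul(Rational(-1, 2), Add(Mul(2, Pow(P, 2)), -5))) = Add(1, Mul(Rational(-1, 2), Add(-5, Mul(2, Pow(P, 2))))) = Add(1, Add(Rational(5, 2), Mul(-1, Pow(P, 2)))) = Add(Rational(7, 2), Mul(-1, Pow(P, 2))))
Mul(Function('f')(Function('v')(-3)), Pow(Function('K')(Function('z')(-3, 8)), -1)) = Mul(Add(4, Mul(-2, Pow(Mul(-1, -3), 2)), Mul(16, Mul(-1, -3))), Pow(Add(Rational(7, 2), Mul(-1, Pow(-11, 2))), -1)) = Mul(Add(4, Mul(-2, Pow(3, 2)), Mul(16, 3)), Pow(Add(Rational(7, 2), Mul(-1, 121)), -1)) = Mul(Add(4, Mul(-2, 9), 48), Pow(Add(Rational(7, 2), -121), -1)) = Mul(Add(4, -18, 48), Pow(Rational(-235, 2), -1)) = Mul(34, Rational(-2, 235)) = Rational(-68, 235)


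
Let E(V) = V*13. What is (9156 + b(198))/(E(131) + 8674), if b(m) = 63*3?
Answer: 3115/3459 ≈ 0.90055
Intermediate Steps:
E(V) = 13*V
b(m) = 189
(9156 + b(198))/(E(131) + 8674) = (9156 + 189)/(13*131 + 8674) = 9345/(1703 + 8674) = 9345/10377 = 9345*(1/10377) = 3115/3459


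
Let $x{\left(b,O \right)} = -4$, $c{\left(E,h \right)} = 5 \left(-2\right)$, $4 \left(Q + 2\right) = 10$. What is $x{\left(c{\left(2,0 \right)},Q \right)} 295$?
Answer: $-1180$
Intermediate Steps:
$Q = \frac{1}{2}$ ($Q = -2 + \frac{1}{4} \cdot 10 = -2 + \frac{5}{2} = \frac{1}{2} \approx 0.5$)
$c{\left(E,h \right)} = -10$
$x{\left(c{\left(2,0 \right)},Q \right)} 295 = \left(-4\right) 295 = -1180$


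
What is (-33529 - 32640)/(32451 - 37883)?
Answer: 66169/5432 ≈ 12.181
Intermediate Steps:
(-33529 - 32640)/(32451 - 37883) = -66169/(-5432) = -66169*(-1/5432) = 66169/5432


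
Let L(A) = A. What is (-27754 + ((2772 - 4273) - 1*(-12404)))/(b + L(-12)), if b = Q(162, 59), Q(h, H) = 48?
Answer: -5617/12 ≈ -468.08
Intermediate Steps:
b = 48
(-27754 + ((2772 - 4273) - 1*(-12404)))/(b + L(-12)) = (-27754 + ((2772 - 4273) - 1*(-12404)))/(48 - 12) = (-27754 + (-1501 + 12404))/36 = (-27754 + 10903)*(1/36) = -16851*1/36 = -5617/12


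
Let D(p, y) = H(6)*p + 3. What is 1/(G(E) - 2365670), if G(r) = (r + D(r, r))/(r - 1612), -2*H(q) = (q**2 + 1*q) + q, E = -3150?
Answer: -4762/11265392993 ≈ -4.2271e-7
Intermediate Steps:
H(q) = -q - q**2/2 (H(q) = -((q**2 + 1*q) + q)/2 = -((q**2 + q) + q)/2 = -((q + q**2) + q)/2 = -(q**2 + 2*q)/2 = -q - q**2/2)
D(p, y) = 3 - 24*p (D(p, y) = (-1/2*6*(2 + 6))*p + 3 = (-1/2*6*8)*p + 3 = -24*p + 3 = 3 - 24*p)
G(r) = (3 - 23*r)/(-1612 + r) (G(r) = (r + (3 - 24*r))/(r - 1612) = (3 - 23*r)/(-1612 + r))
1/(G(E) - 2365670) = 1/((3 - 23*(-3150))/(-1612 - 3150) - 2365670) = 1/((3 + 72450)/(-4762) - 2365670) = 1/(-1/4762*72453 - 2365670) = 1/(-72453/4762 - 2365670) = 1/(-11265392993/4762) = -4762/11265392993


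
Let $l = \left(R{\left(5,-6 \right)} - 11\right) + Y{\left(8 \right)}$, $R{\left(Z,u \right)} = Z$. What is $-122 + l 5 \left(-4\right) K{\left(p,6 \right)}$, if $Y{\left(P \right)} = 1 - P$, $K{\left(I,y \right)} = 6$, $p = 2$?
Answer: $1438$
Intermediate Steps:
$l = -13$ ($l = \left(5 - 11\right) + \left(1 - 8\right) = -6 + \left(1 - 8\right) = -6 - 7 = -13$)
$-122 + l 5 \left(-4\right) K{\left(p,6 \right)} = -122 - 13 \cdot 5 \left(-4\right) 6 = -122 - 13 \left(\left(-20\right) 6\right) = -122 - -1560 = -122 + 1560 = 1438$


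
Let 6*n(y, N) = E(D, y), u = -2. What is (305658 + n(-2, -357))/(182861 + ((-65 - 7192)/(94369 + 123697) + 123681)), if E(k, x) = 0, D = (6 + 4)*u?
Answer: 66653617428/66846380515 ≈ 0.99712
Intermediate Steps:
D = -20 (D = (6 + 4)*(-2) = 10*(-2) = -20)
n(y, N) = 0 (n(y, N) = (1/6)*0 = 0)
(305658 + n(-2, -357))/(182861 + ((-65 - 7192)/(94369 + 123697) + 123681)) = (305658 + 0)/(182861 + ((-65 - 7192)/(94369 + 123697) + 123681)) = 305658/(182861 + (-7257/218066 + 123681)) = 305658/(182861 + 26970613689/218066) = 305658/(66846380515/218066) = 305658*(218066/66846380515) = 66653617428/66846380515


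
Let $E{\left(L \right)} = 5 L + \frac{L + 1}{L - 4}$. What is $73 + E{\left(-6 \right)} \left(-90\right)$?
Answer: $2728$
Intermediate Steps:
$E{\left(L \right)} = 5 L + \frac{1 + L}{-4 + L}$
$73 + E{\left(-6 \right)} \left(-90\right) = 73 + \frac{1 - -114 + 5 \left(-6\right)^{2}}{-4 - 6} \left(-90\right) = 73 + \frac{1 + 114 + 5 \cdot 36}{-10} \left(-90\right) = 73 + - \frac{1 + 114 + 180}{10} \left(-90\right) = 73 + \left(- \frac{1}{10}\right) 295 \left(-90\right) = 73 - -2655 = 73 + 2655 = 2728$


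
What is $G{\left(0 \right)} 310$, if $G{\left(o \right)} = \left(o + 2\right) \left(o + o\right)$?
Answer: $0$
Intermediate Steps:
$G{\left(o \right)} = 2 o \left(2 + o\right)$ ($G{\left(o \right)} = \left(2 + o\right) 2 o = 2 o \left(2 + o\right)$)
$G{\left(0 \right)} 310 = 2 \cdot 0 \left(2 + 0\right) 310 = 2 \cdot 0 \cdot 2 \cdot 310 = 0 \cdot 310 = 0$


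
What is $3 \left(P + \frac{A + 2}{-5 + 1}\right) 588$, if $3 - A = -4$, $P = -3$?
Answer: $-9261$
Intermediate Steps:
$A = 7$ ($A = 3 - -4 = 3 + 4 = 7$)
$3 \left(P + \frac{A + 2}{-5 + 1}\right) 588 = 3 \left(-3 + \frac{7 + 2}{-5 + 1}\right) 588 = 3 \left(-3 + \frac{9}{-4}\right) 588 = 3 \left(-3 + 9 \left(- \frac{1}{4}\right)\right) 588 = 3 \left(-3 - \frac{9}{4}\right) 588 = 3 \left(- \frac{21}{4}\right) 588 = \left(- \frac{63}{4}\right) 588 = -9261$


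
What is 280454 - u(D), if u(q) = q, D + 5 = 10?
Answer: 280449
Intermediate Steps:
D = 5 (D = -5 + 10 = 5)
280454 - u(D) = 280454 - 1*5 = 280454 - 5 = 280449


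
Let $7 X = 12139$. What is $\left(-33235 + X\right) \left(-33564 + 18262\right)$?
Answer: $482026116$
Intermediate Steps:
$X = \frac{12139}{7}$ ($X = \frac{1}{7} \cdot 12139 = \frac{12139}{7} \approx 1734.1$)
$\left(-33235 + X\right) \left(-33564 + 18262\right) = \left(-33235 + \frac{12139}{7}\right) \left(-33564 + 18262\right) = \left(- \frac{220506}{7}\right) \left(-15302\right) = 482026116$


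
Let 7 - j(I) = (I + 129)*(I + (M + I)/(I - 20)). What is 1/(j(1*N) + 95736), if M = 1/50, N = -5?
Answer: 625/60211437 ≈ 1.0380e-5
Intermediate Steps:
M = 1/50 ≈ 0.020000
j(I) = 7 - (129 + I)*(I + (1/50 + I)/(-20 + I)) (j(I) = 7 - (I + 129)*(I + (1/50 + I)/(I - 20)) = 7 - (129 + I)*(I + (1/50 + I)/(-20 + I)))
1/(j(1*N) + 95736) = 1/((-7129 - 5500*(1*(-5))² - 50*(1*(-5))³ + 122899*(1*(-5)))/(50*(-20 + 1*(-5))) + 95736) = 1/((-7129 - 5500*(-5)² - 50*(-5)³ + 122899*(-5))/(50*(-20 - 5)) + 95736) = 1/((1/50)*(-7129 - 5500*25 - 50*(-125) - 614495)/(-25) + 95736) = 1/((1/50)*(-1/25)*(-7129 - 137500 + 6250 - 614495) + 95736) = 1/((1/50)*(-1/25)*(-752874) + 95736) = 1/(376437/625 + 95736) = 1/(60211437/625) = 625/60211437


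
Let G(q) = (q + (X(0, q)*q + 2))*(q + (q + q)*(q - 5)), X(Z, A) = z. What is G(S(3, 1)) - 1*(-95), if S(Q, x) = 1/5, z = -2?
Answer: 11488/125 ≈ 91.904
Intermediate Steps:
X(Z, A) = -2
S(Q, x) = 1/5
G(q) = (2 - q)*(q + 2*q*(-5 + q)) (G(q) = (q + (-2*q + 2))*(q + (q + q)*(q - 5)) = (q + (2 - 2*q))*(q + (2*q)*(-5 + q)) = (2 - q)*(q + 2*q*(-5 + q)))
G(S(3, 1)) - 1*(-95) = (-18 - 2*(1/5)**2 + 13*(1/5))/5 - 1*(-95) = (-18 - 2*1/25 + 13/5)/5 + 95 = (-18 - 2/25 + 13/5)/5 + 95 = (1/5)*(-387/25) + 95 = -387/125 + 95 = 11488/125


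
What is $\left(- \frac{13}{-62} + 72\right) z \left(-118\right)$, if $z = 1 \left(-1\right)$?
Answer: $\frac{264143}{31} \approx 8520.7$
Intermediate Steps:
$z = -1$
$\left(- \frac{13}{-62} + 72\right) z \left(-118\right) = \left(- \frac{13}{-62} + 72\right) \left(-1\right) \left(-118\right) = \left(\left(-13\right) \left(- \frac{1}{62}\right) + 72\right) \left(-1\right) \left(-118\right) = \left(\frac{13}{62} + 72\right) \left(-1\right) \left(-118\right) = \frac{4477}{62} \left(-1\right) \left(-118\right) = \left(- \frac{4477}{62}\right) \left(-118\right) = \frac{264143}{31}$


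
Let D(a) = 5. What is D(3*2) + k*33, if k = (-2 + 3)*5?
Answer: 170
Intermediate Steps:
k = 5 (k = 1*5 = 5)
D(3*2) + k*33 = 5 + 5*33 = 5 + 165 = 170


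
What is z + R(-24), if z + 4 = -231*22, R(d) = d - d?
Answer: -5086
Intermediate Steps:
R(d) = 0
z = -5086 (z = -4 - 231*22 = -4 - 5082 = -5086)
z + R(-24) = -5086 + 0 = -5086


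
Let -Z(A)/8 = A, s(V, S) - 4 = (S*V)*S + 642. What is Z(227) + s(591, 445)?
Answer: 117031605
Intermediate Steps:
s(V, S) = 646 + V*S² (s(V, S) = 4 + ((S*V)*S + 642) = 4 + (V*S² + 642) = 4 + (642 + V*S²) = 646 + V*S²)
Z(A) = -8*A
Z(227) + s(591, 445) = -8*227 + (646 + 591*445²) = -1816 + (646 + 591*198025) = -1816 + (646 + 117032775) = -1816 + 117033421 = 117031605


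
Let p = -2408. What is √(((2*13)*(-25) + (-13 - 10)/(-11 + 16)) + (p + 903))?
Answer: I*√53990/5 ≈ 46.471*I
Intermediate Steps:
√(((2*13)*(-25) + (-13 - 10)/(-11 + 16)) + (p + 903)) = √(((2*13)*(-25) + (-13 - 10)/(-11 + 16)) + (-2408 + 903)) = √((26*(-25) - 23/5) - 1505) = √((-650 - 23*⅕) - 1505) = √((-650 - 23/5) - 1505) = √(-3273/5 - 1505) = √(-10798/5) = I*√53990/5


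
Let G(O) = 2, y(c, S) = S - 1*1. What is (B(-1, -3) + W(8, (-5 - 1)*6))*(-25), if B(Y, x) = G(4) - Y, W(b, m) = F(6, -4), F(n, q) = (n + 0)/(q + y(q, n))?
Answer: -225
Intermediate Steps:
y(c, S) = -1 + S (y(c, S) = S - 1 = -1 + S)
F(n, q) = n/(-1 + n + q) (F(n, q) = (n + 0)/(q + (-1 + n)) = n/(-1 + n + q))
W(b, m) = 6 (W(b, m) = 6/(-1 + 6 - 4) = 6/1 = 6*1 = 6)
B(Y, x) = 2 - Y
(B(-1, -3) + W(8, (-5 - 1)*6))*(-25) = ((2 - 1*(-1)) + 6)*(-25) = ((2 + 1) + 6)*(-25) = (3 + 6)*(-25) = 9*(-25) = -225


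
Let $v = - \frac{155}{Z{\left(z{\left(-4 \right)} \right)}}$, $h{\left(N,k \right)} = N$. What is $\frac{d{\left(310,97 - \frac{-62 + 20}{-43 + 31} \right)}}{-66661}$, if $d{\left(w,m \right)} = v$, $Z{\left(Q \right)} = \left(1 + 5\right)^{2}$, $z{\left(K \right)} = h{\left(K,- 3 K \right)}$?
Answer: $\frac{155}{2399796} \approx 6.4589 \cdot 10^{-5}$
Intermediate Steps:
$z{\left(K \right)} = K$
$Z{\left(Q \right)} = 36$ ($Z{\left(Q \right)} = 6^{2} = 36$)
$v = - \frac{155}{36} \approx -4.3056$
$d{\left(w,m \right)} = - \frac{155}{36}$
$\frac{d{\left(310,97 - \frac{-62 + 20}{-43 + 31} \right)}}{-66661} = - \frac{155}{36 \left(-66661\right)} = \left(- \frac{155}{36}\right) \left(- \frac{1}{66661}\right) = \frac{155}{2399796}$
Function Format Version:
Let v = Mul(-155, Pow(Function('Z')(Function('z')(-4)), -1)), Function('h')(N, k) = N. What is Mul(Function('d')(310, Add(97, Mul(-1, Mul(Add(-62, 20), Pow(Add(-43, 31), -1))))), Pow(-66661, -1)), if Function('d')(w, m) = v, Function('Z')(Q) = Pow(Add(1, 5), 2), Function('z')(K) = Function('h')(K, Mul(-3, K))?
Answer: Rational(155, 2399796) ≈ 6.4589e-5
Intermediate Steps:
Function('z')(K) = K
Function('Z')(Q) = 36 (Function('Z')(Q) = Pow(6, 2) = 36)
v = Rational(-155, 36) (v = Mul(-155, Pow(36, -1)) = Mul(-155, Rational(1, 36)) = Rational(-155, 36) ≈ -4.3056)
Function('d')(w, m) = Rational(-155, 36)
Mul(Function('d')(310, Add(97, Mul(-1, Mul(Add(-62, 20), Pow(Add(-43, 31), -1))))), Pow(-66661, -1)) = Mul(Rational(-155, 36), Pow(-66661, -1)) = Mul(Rational(-155, 36), Rational(-1, 66661)) = Rational(155, 2399796)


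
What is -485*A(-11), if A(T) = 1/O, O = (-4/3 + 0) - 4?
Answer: 1455/16 ≈ 90.938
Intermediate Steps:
O = -16/3 (O = (-4*⅓ + 0) - 4 = (-4/3 + 0) - 4 = -4/3 - 4 = -16/3 ≈ -5.3333)
A(T) = -3/16 (A(T) = 1/(-16/3) = -3/16)
-485*A(-11) = -485*(-3/16) = 1455/16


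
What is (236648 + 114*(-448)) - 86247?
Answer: 99329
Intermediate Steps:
(236648 + 114*(-448)) - 86247 = (236648 - 51072) - 86247 = 185576 - 86247 = 99329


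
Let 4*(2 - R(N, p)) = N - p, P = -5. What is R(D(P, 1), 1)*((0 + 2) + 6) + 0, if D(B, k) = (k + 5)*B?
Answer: 78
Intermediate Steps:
D(B, k) = B*(5 + k) (D(B, k) = (5 + k)*B = B*(5 + k))
R(N, p) = 2 - N/4 + p/4 (R(N, p) = 2 - (N - p)/4 = 2 + (-N/4 + p/4) = 2 - N/4 + p/4)
R(D(P, 1), 1)*((0 + 2) + 6) + 0 = (2 - (-5)*(5 + 1)/4 + (¼)*1)*((0 + 2) + 6) + 0 = (2 - (-5)*6/4 + ¼)*(2 + 6) + 0 = (2 - ¼*(-30) + ¼)*8 + 0 = (2 + 15/2 + ¼)*8 + 0 = (39/4)*8 + 0 = 78 + 0 = 78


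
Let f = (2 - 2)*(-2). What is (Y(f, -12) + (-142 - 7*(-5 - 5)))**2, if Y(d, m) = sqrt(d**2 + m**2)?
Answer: 3600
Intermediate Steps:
f = 0 (f = 0*(-2) = 0)
(Y(f, -12) + (-142 - 7*(-5 - 5)))**2 = (sqrt(0**2 + (-12)**2) + (-142 - 7*(-5 - 5)))**2 = (sqrt(0 + 144) + (-142 - 7*(-10)))**2 = (sqrt(144) + (-142 + 70))**2 = (12 - 72)**2 = (-60)**2 = 3600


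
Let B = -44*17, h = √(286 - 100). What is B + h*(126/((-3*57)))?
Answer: -748 - 14*√186/19 ≈ -758.05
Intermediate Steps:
h = √186 ≈ 13.638
B = -748
B + h*(126/((-3*57))) = -748 + √186*(126/((-3*57))) = -748 + √186*(126/(-171)) = -748 + √186*(126*(-1/171)) = -748 + √186*(-14/19) = -748 - 14*√186/19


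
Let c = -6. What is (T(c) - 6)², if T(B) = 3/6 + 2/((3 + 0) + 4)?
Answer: 5329/196 ≈ 27.189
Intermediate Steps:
T(B) = 11/14 (T(B) = 3*(⅙) + 2/(3 + 4) = ½ + 2/7 = 11/14)
(T(c) - 6)² = (11/14 - 6)² = (-73/14)² = 5329/196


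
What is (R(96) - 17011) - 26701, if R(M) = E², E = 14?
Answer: -43516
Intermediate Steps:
R(M) = 196 (R(M) = 14² = 196)
(R(96) - 17011) - 26701 = (196 - 17011) - 26701 = -16815 - 26701 = -43516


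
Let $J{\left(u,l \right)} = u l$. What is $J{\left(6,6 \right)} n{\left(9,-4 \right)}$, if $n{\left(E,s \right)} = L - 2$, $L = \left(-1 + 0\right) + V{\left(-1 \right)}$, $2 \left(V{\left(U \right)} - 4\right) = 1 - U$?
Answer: $72$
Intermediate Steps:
$V{\left(U \right)} = \frac{9}{2} - \frac{U}{2}$ ($V{\left(U \right)} = 4 + \frac{1 - U}{2} = 4 - \left(- \frac{1}{2} + \frac{U}{2}\right) = \frac{9}{2} - \frac{U}{2}$)
$L = 4$ ($L = \left(-1 + 0\right) + \left(\frac{9}{2} - - \frac{1}{2}\right) = -1 + \left(\frac{9}{2} + \frac{1}{2}\right) = -1 + 5 = 4$)
$n{\left(E,s \right)} = 2$ ($n{\left(E,s \right)} = 4 - 2 = 2$)
$J{\left(u,l \right)} = l u$
$J{\left(6,6 \right)} n{\left(9,-4 \right)} = 6 \cdot 6 \cdot 2 = 36 \cdot 2 = 72$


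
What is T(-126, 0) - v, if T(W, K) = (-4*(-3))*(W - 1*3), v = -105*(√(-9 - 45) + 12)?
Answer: -288 + 315*I*√6 ≈ -288.0 + 771.59*I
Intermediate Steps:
v = -1260 - 315*I*√6 (v = -105*(√(-54) + 12) = -105*(3*I*√6 + 12) = -105*(12 + 3*I*√6) = -1260 - 315*I*√6 ≈ -1260.0 - 771.59*I)
T(W, K) = -36 + 12*W (T(W, K) = 12*(W - 3) = 12*(-3 + W) = -36 + 12*W)
T(-126, 0) - v = (-36 + 12*(-126)) - (-1260 - 315*I*√6) = (-36 - 1512) + (1260 + 315*I*√6) = -1548 + (1260 + 315*I*√6) = -288 + 315*I*√6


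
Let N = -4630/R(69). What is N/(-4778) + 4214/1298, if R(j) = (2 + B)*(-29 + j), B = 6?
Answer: 322452359/99229504 ≈ 3.2496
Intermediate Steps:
R(j) = -232 + 8*j (R(j) = (2 + 6)*(-29 + j) = 8*(-29 + j) = -232 + 8*j)
N = -463/32 (N = -4630/(-232 + 8*69) = -4630/(-232 + 552) = -4630/320 = -4630*1/320 = -463/32 ≈ -14.469)
N/(-4778) + 4214/1298 = -463/32/(-4778) + 4214/1298 = -463/32*(-1/4778) + 4214*(1/1298) = 463/152896 + 2107/649 = 322452359/99229504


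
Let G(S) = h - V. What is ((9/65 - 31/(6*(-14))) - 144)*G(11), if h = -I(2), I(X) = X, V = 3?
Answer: 783469/1092 ≈ 717.46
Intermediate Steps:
h = -2 (h = -1*2 = -2)
G(S) = -5 (G(S) = -2 - 1*3 = -2 - 3 = -5)
((9/65 - 31/(6*(-14))) - 144)*G(11) = ((9/65 - 31/(6*(-14))) - 144)*(-5) = ((9*(1/65) - 31/(-84)) - 144)*(-5) = ((9/65 - 31*(-1/84)) - 144)*(-5) = ((9/65 + 31/84) - 144)*(-5) = (2771/5460 - 144)*(-5) = -783469/5460*(-5) = 783469/1092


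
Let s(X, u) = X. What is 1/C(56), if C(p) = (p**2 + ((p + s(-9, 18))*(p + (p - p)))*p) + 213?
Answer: 1/150741 ≈ 6.6339e-6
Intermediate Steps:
C(p) = 213 + p**2 + p**2*(-9 + p) (C(p) = (p**2 + ((p - 9)*(p + (p - p)))*p) + 213 = (p**2 + ((-9 + p)*(p + 0))*p) + 213 = (p**2 + ((-9 + p)*p)*p) + 213 = (p**2 + (p*(-9 + p))*p) + 213 = (p**2 + p**2*(-9 + p)) + 213 = 213 + p**2 + p**2*(-9 + p))
1/C(56) = 1/(213 + 56**3 - 8*56**2) = 1/(213 + 175616 - 8*3136) = 1/(213 + 175616 - 25088) = 1/150741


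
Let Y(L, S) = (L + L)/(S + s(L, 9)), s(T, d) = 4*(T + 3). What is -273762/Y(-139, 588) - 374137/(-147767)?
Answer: 890017773031/20539613 ≈ 43332.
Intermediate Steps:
s(T, d) = 12 + 4*T (s(T, d) = 4*(3 + T) = 12 + 4*T)
Y(L, S) = 2*L/(12 + S + 4*L) (Y(L, S) = (L + L)/(S + (12 + 4*L)) = (2*L)/(12 + S + 4*L) = 2*L/(12 + S + 4*L))
-273762/Y(-139, 588) - 374137/(-147767) = -273762/(2*(-139)/(12 + 588 + 4*(-139))) - 374137/(-147767) = -273762/(2*(-139)/(12 + 588 - 556)) - 374137*(-1/147767) = -273762/(2*(-139)/44) + 374137/147767 = -273762/(2*(-139)*(1/44)) + 374137/147767 = -273762/(-139/22) + 374137/147767 = -273762*(-22/139) + 374137/147767 = 6022764/139 + 374137/147767 = 890017773031/20539613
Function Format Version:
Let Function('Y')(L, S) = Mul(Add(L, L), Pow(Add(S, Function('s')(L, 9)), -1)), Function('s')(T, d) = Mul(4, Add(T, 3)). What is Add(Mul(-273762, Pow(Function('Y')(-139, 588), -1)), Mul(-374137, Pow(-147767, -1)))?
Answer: Rational(890017773031, 20539613) ≈ 43332.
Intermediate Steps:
Function('s')(T, d) = Add(12, Mul(4, T)) (Function('s')(T, d) = Mul(4, Add(3, T)) = Add(12, Mul(4, T)))
Function('Y')(L, S) = Mul(2, L, Pow(Add(12, S, Mul(4, L)), -1)) (Function('Y')(L, S) = Mul(Add(L, L), Pow(Add(S, Add(12, Mul(4, L))), -1)) = Mul(Mul(2, L), Pow(Add(12, S, Mul(4, L)), -1)) = Mul(2, L, Pow(Add(12, S, Mul(4, L)), -1)))
Add(Mul(-273762, Pow(Function('Y')(-139, 588), -1)), Mul(-374137, Pow(-147767, -1))) = Add(Mul(-273762, Pow(Mul(2, -139, Pow(Add(12, 588, Mul(4, -139)), -1)), -1)), Mul(-374137, Pow(-147767, -1))) = Add(Mul(-273762, Pow(Mul(2, -139, Pow(Add(12, 588, -556), -1)), -1)), Mul(-374137, Rational(-1, 147767))) = Add(Mul(-273762, Pow(Mul(2, -139, Pow(44, -1)), -1)), Rational(374137, 147767)) = Add(Mul(-273762, Pow(Mul(2, -139, Rational(1, 44)), -1)), Rational(374137, 147767)) = Add(Mul(-273762, Pow(Rational(-139, 22), -1)), Rational(374137, 147767)) = Add(Mul(-273762, Rational(-22, 139)), Rational(374137, 147767)) = Add(Rational(6022764, 139), Rational(374137, 147767)) = Rational(890017773031, 20539613)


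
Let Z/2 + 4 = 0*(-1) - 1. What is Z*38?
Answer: -380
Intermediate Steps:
Z = -10 (Z = -8 + 2*(0*(-1) - 1) = -8 + 2*(0 - 1) = -8 + 2*(-1) = -8 - 2 = -10)
Z*38 = -10*38 = -380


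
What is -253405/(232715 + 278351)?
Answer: -253405/511066 ≈ -0.49584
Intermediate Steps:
-253405/(232715 + 278351) = -253405/511066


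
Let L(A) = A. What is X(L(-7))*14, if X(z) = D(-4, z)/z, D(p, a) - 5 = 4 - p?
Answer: -26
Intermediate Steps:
D(p, a) = 9 - p (D(p, a) = 5 + (4 - p) = 9 - p)
X(z) = 13/z (X(z) = (9 - 1*(-4))/z = (9 + 4)/z = 13/z)
X(L(-7))*14 = (13/(-7))*14 = (13*(-⅐))*14 = -13/7*14 = -26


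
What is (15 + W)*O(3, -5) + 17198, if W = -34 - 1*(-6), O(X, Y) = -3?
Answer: 17237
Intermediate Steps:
W = -28 (W = -34 + 6 = -28)
(15 + W)*O(3, -5) + 17198 = (15 - 28)*(-3) + 17198 = -13*(-3) + 17198 = 39 + 17198 = 17237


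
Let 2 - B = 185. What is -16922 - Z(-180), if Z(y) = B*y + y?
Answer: -49682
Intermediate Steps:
B = -183 (B = 2 - 1*185 = 2 - 185 = -183)
Z(y) = -182*y (Z(y) = -183*y + y = -182*y)
-16922 - Z(-180) = -16922 - (-182)*(-180) = -16922 - 1*32760 = -16922 - 32760 = -49682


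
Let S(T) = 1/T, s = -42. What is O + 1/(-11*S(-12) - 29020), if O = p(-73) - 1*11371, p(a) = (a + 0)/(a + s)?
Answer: -455341455948/40046335 ≈ -11370.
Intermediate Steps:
p(a) = a/(-42 + a) (p(a) = (a + 0)/(a - 42) = a/(-42 + a))
O = -1307592/115 (O = -73/(-42 - 73) - 1*11371 = -73/(-115) - 11371 = -73*(-1/115) - 11371 = 73/115 - 11371 = -1307592/115 ≈ -11370.)
O + 1/(-11*S(-12) - 29020) = -1307592/115 + 1/(-11/(-12) - 29020) = -1307592/115 + 1/(-11*(-1/12) - 29020) = -1307592/115 + 1/(11/12 - 29020) = -1307592/115 + 1/(-348229/12) = -1307592/115 - 12/348229 = -455341455948/40046335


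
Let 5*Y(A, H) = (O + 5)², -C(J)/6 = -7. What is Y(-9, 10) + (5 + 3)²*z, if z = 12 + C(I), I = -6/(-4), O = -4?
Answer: 17281/5 ≈ 3456.2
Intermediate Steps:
I = 3/2 (I = -6*(-¼) = 3/2 ≈ 1.5000)
C(J) = 42 (C(J) = -6*(-7) = 42)
Y(A, H) = ⅕ (Y(A, H) = (-4 + 5)²/5 = (⅕)*1² = (⅕)*1 = ⅕)
z = 54 (z = 12 + 42 = 54)
Y(-9, 10) + (5 + 3)²*z = ⅕ + (5 + 3)²*54 = ⅕ + 8²*54 = ⅕ + 64*54 = ⅕ + 3456 = 17281/5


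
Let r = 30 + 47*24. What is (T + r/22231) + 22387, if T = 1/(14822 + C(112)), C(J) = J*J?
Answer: 13619690286361/608373546 ≈ 22387.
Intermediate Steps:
r = 1158 (r = 30 + 1128 = 1158)
C(J) = J²
T = 1/27366 (T = 1/(14822 + 112²) = 1/(14822 + 12544) = 1/27366 ≈ 3.6542e-5)
(T + r/22231) + 22387 = (1/27366 + 1158/22231) + 22387 = 31712059/608373546 + 22387 = 13619690286361/608373546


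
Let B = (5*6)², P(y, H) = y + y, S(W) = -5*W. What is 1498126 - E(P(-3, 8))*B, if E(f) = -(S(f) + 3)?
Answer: 1527826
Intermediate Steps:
P(y, H) = 2*y
B = 900 (B = 30² = 900)
E(f) = -3 + 5*f (E(f) = -(-5*f + 3) = -(3 - 5*f) = -3 + 5*f)
1498126 - E(P(-3, 8))*B = 1498126 - (-3 + 5*(2*(-3)))*900 = 1498126 - (-3 + 5*(-6))*900 = 1498126 - (-3 - 30)*900 = 1498126 - (-33)*900 = 1498126 - 1*(-29700) = 1498126 + 29700 = 1527826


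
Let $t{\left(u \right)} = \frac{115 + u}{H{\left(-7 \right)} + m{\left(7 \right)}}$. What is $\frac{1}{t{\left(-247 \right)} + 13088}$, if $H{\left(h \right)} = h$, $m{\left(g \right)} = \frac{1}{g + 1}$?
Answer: $\frac{5}{65536} \approx 7.6294 \cdot 10^{-5}$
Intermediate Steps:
$m{\left(g \right)} = \frac{1}{1 + g}$
$t{\left(u \right)} = - \frac{184}{11} - \frac{8 u}{55}$ ($t{\left(u \right)} = \frac{115 + u}{-7 + \frac{1}{1 + 7}} = \frac{115 + u}{-7 + \frac{1}{8}} = \frac{115 + u}{- \frac{55}{8}} = \left(115 + u\right) \left(- \frac{8}{55}\right) = - \frac{184}{11} - \frac{8 u}{55}$)
$\frac{1}{t{\left(-247 \right)} + 13088} = \frac{1}{\left(- \frac{184}{11} - - \frac{1976}{55}\right) + 13088} = \frac{1}{\left(- \frac{184}{11} + \frac{1976}{55}\right) + 13088} = \frac{1}{\frac{96}{5} + 13088} = \frac{1}{\frac{65536}{5}} = \frac{5}{65536}$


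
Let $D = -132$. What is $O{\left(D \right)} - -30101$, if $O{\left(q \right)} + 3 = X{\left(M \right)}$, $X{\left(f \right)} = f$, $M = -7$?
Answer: $30091$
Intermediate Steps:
$O{\left(q \right)} = -10$ ($O{\left(q \right)} = -3 - 7 = -10$)
$O{\left(D \right)} - -30101 = -10 - -30101 = -10 + 30101 = 30091$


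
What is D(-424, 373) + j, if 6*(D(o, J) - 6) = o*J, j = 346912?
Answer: 961678/3 ≈ 3.2056e+5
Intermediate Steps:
D(o, J) = 6 + J*o/6 (D(o, J) = 6 + (o*J)/6 = 6 + (J*o)/6 = 6 + J*o/6)
D(-424, 373) + j = (6 + (⅙)*373*(-424)) + 346912 = (6 - 79076/3) + 346912 = -79058/3 + 346912 = 961678/3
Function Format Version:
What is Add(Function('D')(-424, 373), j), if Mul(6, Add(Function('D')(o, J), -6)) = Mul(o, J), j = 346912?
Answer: Rational(961678, 3) ≈ 3.2056e+5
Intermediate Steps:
Function('D')(o, J) = Add(6, Mul(Rational(1, 6), J, o)) (Function('D')(o, J) = Add(6, Mul(Rational(1, 6), Mul(o, J))) = Add(6, Mul(Rational(1, 6), Mul(J, o))) = Add(6, Mul(Rational(1, 6), J, o)))
Add(Function('D')(-424, 373), j) = Add(Add(6, Mul(Rational(1, 6), 373, -424)), 346912) = Add(Add(6, Rational(-79076, 3)), 346912) = Add(Rational(-79058, 3), 346912) = Rational(961678, 3)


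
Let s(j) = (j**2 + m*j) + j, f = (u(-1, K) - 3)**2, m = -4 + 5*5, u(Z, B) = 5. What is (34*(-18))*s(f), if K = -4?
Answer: -63648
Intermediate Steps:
m = 21 (m = -4 + 25 = 21)
f = 4 (f = (5 - 3)**2 = 2**2 = 4)
s(j) = j**2 + 22*j (s(j) = (j**2 + 21*j) + j = j**2 + 22*j)
(34*(-18))*s(f) = (34*(-18))*(4*(22 + 4)) = -2448*26 = -612*104 = -63648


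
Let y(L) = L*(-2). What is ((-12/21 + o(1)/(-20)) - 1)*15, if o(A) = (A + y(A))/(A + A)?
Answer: -1299/56 ≈ -23.196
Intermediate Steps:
y(L) = -2*L
o(A) = -1/2 (o(A) = (A - 2*A)/(A + A) = (-A)/((2*A)) = (-A)*(1/(2*A)) = -1/2)
((-12/21 + o(1)/(-20)) - 1)*15 = ((-12/21 - 1/2/(-20)) - 1)*15 = ((-12*1/21 - 1/2*(-1/20)) - 1)*15 = ((-4/7 + 1/40) - 1)*15 = (-153/280 - 1)*15 = -433/280*15 = -1299/56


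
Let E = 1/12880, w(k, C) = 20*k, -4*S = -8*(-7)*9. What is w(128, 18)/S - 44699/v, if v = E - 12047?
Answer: -162341102960/9775417617 ≈ -16.607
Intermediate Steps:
S = -126 (S = -(-8*(-7))*9/4 = -14*9 = -¼*504 = -126)
E = 1/12880 ≈ 7.7640e-5
v = -155165359/12880 (v = 1/12880 - 12047 = -155165359/12880 ≈ -12047.)
w(128, 18)/S - 44699/v = (20*128)/(-126) - 44699/(-155165359/12880) = 2560*(-1/126) - 44699*(-12880/155165359) = -1280/63 + 575723120/155165359 = -162341102960/9775417617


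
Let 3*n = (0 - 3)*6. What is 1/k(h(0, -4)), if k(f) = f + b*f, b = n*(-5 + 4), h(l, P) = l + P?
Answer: -1/28 ≈ -0.035714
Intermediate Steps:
n = -6 (n = ((0 - 3)*6)/3 = (-3*6)/3 = (⅓)*(-18) = -6)
h(l, P) = P + l
b = 6 (b = -6*(-5 + 4) = -6*(-1) = 6)
k(f) = 7*f (k(f) = f + 6*f = 7*f)
1/k(h(0, -4)) = 1/(7*(-4 + 0)) = 1/(7*(-4)) = 1/(-28) = -1/28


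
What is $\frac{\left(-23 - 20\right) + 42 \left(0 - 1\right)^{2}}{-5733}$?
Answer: $\frac{1}{5733} \approx 0.00017443$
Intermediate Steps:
$\frac{\left(-23 - 20\right) + 42 \left(0 - 1\right)^{2}}{-5733} = \left(\left(-23 - 20\right) + 42 \left(-1\right)^{2}\right) \left(- \frac{1}{5733}\right) = \left(-43 + 42 \cdot 1\right) \left(- \frac{1}{5733}\right) = \left(-43 + 42\right) \left(- \frac{1}{5733}\right) = \left(-1\right) \left(- \frac{1}{5733}\right) = \frac{1}{5733}$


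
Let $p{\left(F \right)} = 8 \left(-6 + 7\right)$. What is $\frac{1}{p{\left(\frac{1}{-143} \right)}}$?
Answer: $\frac{1}{8} \approx 0.125$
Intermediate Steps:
$p{\left(F \right)} = 8$ ($p{\left(F \right)} = 8 \cdot 1 = 8$)
$\frac{1}{p{\left(\frac{1}{-143} \right)}} = \frac{1}{8}$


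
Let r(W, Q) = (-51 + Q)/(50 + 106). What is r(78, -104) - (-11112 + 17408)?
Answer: -982331/156 ≈ -6297.0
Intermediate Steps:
r(W, Q) = -17/52 + Q/156 (r(W, Q) = (-51 + Q)/156 = (-51 + Q)*(1/156) = -17/52 + Q/156)
r(78, -104) - (-11112 + 17408) = (-17/52 + (1/156)*(-104)) - (-11112 + 17408) = (-17/52 - ⅔) - 1*6296 = -155/156 - 6296 = -982331/156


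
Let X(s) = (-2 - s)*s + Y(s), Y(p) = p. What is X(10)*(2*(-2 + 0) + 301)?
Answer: -32670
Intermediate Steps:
X(s) = s + s*(-2 - s) (X(s) = (-2 - s)*s + s = s*(-2 - s) + s = s + s*(-2 - s))
X(10)*(2*(-2 + 0) + 301) = (10*(-1 - 1*10))*(2*(-2 + 0) + 301) = (10*(-1 - 10))*(2*(-2) + 301) = (10*(-11))*(-4 + 301) = -110*297 = -32670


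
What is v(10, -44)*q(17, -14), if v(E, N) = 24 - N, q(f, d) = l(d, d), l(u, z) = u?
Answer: -952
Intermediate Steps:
q(f, d) = d
v(10, -44)*q(17, -14) = (24 - 1*(-44))*(-14) = (24 + 44)*(-14) = 68*(-14) = -952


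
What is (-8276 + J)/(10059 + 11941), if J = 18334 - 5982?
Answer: 1019/5500 ≈ 0.18527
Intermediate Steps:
J = 12352
(-8276 + J)/(10059 + 11941) = (-8276 + 12352)/(10059 + 11941) = 4076/22000 = 4076*(1/22000) = 1019/5500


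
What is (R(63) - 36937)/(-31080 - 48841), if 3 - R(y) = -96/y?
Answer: 775582/1678341 ≈ 0.46211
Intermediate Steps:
R(y) = 3 + 96/y (R(y) = 3 - (-96)/y = 3 + 96/y)
(R(63) - 36937)/(-31080 - 48841) = ((3 + 96/63) - 36937)/(-31080 - 48841) = ((3 + 96*(1/63)) - 36937)/(-79921) = ((3 + 32/21) - 36937)*(-1/79921) = (95/21 - 36937)*(-1/79921) = -775582/21*(-1/79921) = 775582/1678341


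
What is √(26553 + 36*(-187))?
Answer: √19821 ≈ 140.79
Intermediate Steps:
√(26553 + 36*(-187)) = √(26553 - 6732) = √19821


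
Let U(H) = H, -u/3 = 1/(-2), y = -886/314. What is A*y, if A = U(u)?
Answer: -1329/314 ≈ -4.2325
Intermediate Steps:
y = -443/157 (y = -886*1/314 = -443/157 ≈ -2.8217)
u = 3/2 (u = -3/(-2) = -3*(-1/2) = 3/2 ≈ 1.5000)
A = 3/2 ≈ 1.5000
A*y = (3/2)*(-443/157) = -1329/314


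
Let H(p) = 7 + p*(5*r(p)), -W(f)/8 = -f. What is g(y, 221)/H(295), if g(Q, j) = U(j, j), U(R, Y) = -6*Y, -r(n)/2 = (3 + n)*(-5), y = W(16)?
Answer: -442/1465169 ≈ -0.00030167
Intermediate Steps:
W(f) = 8*f (W(f) = -(-8)*f = 8*f)
y = 128 (y = 8*16 = 128)
r(n) = 30 + 10*n (r(n) = -2*(3 + n)*(-5) = -2*(-15 - 5*n) = 30 + 10*n)
g(Q, j) = -6*j
H(p) = 7 + p*(150 + 50*p) (H(p) = 7 + p*(5*(30 + 10*p)) = 7 + p*(150 + 50*p))
g(y, 221)/H(295) = (-6*221)/(7 + 50*295*(3 + 295)) = -1326/(7 + 50*295*298) = -1326/(7 + 4395500) = -1326/4395507 = -1326*1/4395507 = -442/1465169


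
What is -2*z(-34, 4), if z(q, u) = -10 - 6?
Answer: 32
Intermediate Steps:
z(q, u) = -16
-2*z(-34, 4) = -2*(-16) = 32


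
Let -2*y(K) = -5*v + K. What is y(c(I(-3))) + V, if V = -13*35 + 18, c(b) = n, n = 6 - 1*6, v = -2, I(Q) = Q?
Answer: -442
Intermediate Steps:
n = 0 (n = 6 - 6 = 0)
c(b) = 0
y(K) = -5 - K/2 (y(K) = -(-5*(-2) + K)/2 = -(10 + K)/2 = -5 - K/2)
V = -437 (V = -455 + 18 = -437)
y(c(I(-3))) + V = (-5 - ½*0) - 437 = (-5 + 0) - 437 = -5 - 437 = -442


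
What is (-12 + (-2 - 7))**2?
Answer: 441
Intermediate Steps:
(-12 + (-2 - 7))**2 = (-12 - 9)**2 = (-21)**2 = 441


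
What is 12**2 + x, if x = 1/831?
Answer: 119665/831 ≈ 144.00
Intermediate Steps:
x = 1/831 ≈ 0.0012034
12**2 + x = 12**2 + 1/831 = 144 + 1/831 = 119665/831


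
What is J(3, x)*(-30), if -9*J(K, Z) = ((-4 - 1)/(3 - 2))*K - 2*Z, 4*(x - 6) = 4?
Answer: -290/3 ≈ -96.667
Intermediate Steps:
x = 7 (x = 6 + (¼)*4 = 6 + 1 = 7)
J(K, Z) = 2*Z/9 + 5*K/9 (J(K, Z) = -(((-4 - 1)/(3 - 2))*K - 2*Z)/9 = -((-5/1)*K - 2*Z)/9 = -((-5*1)*K - 2*Z)/9 = -(-5*K - 2*Z)/9 = 2*Z/9 + 5*K/9)
J(3, x)*(-30) = ((2/9)*7 + (5/9)*3)*(-30) = (14/9 + 5/3)*(-30) = (29/9)*(-30) = -290/3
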